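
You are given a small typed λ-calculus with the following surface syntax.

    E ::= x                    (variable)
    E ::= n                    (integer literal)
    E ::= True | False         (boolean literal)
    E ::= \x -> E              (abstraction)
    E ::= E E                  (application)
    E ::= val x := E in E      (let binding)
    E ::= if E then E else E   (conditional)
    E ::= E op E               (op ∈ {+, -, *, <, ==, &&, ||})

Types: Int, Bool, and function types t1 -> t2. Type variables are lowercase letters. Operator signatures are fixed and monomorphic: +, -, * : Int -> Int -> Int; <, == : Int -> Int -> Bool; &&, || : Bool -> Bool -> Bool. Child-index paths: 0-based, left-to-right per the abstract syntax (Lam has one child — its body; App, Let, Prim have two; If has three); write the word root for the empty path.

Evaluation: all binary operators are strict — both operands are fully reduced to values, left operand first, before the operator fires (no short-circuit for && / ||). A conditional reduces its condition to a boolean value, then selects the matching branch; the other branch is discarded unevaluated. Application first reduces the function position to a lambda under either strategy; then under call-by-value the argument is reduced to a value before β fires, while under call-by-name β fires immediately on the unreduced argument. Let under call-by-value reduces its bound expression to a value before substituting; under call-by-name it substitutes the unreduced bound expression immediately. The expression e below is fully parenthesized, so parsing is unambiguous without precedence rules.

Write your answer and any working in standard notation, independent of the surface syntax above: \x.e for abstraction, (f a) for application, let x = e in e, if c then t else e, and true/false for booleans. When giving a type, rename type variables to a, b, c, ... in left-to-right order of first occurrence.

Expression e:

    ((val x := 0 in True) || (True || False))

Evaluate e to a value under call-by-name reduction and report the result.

Working:
step 0: ((let x = 0 in true) || (true || false))
step 1: [let@0] (true || (true || false))
step 2: [delta@1] (true || true)
step 3: [delta@root] true

Answer: true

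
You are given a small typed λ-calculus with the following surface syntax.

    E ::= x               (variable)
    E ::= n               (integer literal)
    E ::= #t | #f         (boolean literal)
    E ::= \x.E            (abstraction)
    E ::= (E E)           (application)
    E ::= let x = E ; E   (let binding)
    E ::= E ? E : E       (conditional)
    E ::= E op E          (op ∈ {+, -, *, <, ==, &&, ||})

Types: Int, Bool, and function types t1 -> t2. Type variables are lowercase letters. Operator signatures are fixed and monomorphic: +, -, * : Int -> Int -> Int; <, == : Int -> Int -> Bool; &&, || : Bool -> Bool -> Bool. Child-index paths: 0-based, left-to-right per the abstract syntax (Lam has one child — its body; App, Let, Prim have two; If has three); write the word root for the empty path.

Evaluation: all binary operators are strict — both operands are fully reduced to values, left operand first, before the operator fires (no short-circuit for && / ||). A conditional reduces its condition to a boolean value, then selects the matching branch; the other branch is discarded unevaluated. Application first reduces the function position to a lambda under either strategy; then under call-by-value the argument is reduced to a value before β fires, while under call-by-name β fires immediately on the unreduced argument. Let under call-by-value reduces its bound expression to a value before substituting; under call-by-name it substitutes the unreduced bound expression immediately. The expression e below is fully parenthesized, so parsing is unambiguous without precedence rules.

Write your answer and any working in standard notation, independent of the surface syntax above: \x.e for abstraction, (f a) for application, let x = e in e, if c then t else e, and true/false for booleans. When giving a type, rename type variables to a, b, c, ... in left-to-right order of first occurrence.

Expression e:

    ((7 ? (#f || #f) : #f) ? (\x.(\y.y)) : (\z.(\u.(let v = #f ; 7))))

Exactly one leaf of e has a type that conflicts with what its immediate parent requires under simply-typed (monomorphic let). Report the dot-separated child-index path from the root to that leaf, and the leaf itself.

Answer: 0.0 : 7

Working:
  unify Int ~ Bool
  FAIL: mismatch Int ~ Bool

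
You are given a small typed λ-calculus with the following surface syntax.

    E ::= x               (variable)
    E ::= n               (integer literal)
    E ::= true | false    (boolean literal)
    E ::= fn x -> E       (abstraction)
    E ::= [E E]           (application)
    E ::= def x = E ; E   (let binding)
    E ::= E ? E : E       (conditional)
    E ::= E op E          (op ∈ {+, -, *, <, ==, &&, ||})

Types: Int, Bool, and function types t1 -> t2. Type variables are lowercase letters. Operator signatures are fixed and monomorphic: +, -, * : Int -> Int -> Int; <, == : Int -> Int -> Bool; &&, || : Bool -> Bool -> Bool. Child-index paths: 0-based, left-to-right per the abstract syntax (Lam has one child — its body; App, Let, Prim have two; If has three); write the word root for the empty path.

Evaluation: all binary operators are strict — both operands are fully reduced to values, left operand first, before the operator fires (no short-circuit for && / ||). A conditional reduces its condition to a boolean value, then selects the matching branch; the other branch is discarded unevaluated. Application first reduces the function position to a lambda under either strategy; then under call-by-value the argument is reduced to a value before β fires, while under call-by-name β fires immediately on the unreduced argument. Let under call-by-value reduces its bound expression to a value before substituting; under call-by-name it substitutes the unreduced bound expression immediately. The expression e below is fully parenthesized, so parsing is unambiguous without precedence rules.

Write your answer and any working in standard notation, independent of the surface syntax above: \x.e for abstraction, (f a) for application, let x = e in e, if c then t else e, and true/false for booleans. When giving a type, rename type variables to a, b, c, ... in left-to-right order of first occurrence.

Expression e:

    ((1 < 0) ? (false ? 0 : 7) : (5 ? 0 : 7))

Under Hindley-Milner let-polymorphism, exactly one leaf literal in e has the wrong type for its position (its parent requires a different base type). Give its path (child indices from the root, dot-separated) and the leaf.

Derivation:
  unify Int ~ Int
  unify Int ~ Int
  unify Bool ~ Bool
  unify Bool ~ Bool
  unify Int ~ Int
  unify Int ~ Bool
  FAIL: mismatch Int ~ Bool

Answer: 2.0 : 5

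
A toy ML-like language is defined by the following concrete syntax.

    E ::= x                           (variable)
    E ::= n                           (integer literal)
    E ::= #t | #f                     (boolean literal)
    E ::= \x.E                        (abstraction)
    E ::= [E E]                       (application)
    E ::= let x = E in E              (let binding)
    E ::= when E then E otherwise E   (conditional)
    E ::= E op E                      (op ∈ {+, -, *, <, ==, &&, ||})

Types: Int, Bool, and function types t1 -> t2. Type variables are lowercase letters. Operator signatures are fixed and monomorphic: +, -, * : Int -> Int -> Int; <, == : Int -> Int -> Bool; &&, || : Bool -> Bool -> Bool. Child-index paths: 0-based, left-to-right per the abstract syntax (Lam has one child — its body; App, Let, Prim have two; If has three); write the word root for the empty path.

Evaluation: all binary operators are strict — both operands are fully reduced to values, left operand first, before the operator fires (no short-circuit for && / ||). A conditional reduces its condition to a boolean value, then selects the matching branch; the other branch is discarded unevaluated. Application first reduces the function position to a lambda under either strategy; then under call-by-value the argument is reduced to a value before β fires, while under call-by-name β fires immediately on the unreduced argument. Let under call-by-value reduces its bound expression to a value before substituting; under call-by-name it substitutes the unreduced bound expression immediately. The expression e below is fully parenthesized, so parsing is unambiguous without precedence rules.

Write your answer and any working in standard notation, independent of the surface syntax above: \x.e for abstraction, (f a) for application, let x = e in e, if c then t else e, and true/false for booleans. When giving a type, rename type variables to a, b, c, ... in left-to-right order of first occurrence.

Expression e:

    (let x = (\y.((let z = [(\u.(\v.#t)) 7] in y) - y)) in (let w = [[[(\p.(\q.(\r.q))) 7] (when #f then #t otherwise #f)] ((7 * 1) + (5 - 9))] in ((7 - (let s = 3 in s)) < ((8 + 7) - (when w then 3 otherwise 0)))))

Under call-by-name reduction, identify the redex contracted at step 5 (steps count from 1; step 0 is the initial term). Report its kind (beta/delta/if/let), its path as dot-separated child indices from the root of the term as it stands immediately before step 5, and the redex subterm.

Derivation:
step 0: (let x = (\y.((let z = ((\u.(\v.true)) 7) in y) - y)) in (let w = ((((\p.(\q.(\r.q))) 7) (if false then true else false)) ((7 * 1) + (5 - 9))) in ((7 - (let s = 3 in s)) < ((8 + 7) - (if w then 3 else 0)))))
step 1: [let@root] (let w = ((((\p.(\q.(\r.q))) 7) (if false then true else false)) ((7 * 1) + (5 - 9))) in ((7 - (let s = 3 in s)) < ((8 + 7) - (if w then 3 else 0))))
step 2: [let@root] ((7 - (let s = 3 in s)) < ((8 + 7) - (if ((((\p.(\q.(\r.q))) 7) (if false then true else false)) ((7 * 1) + (5 - 9))) then 3 else 0)))
step 3: [let@0.1] ((7 - 3) < ((8 + 7) - (if ((((\p.(\q.(\r.q))) 7) (if false then true else false)) ((7 * 1) + (5 - 9))) then 3 else 0)))
step 4: [delta@0] (4 < ((8 + 7) - (if ((((\p.(\q.(\r.q))) 7) (if false then true else false)) ((7 * 1) + (5 - 9))) then 3 else 0)))
step 5: [delta@1.0] (4 < (15 - (if ((((\p.(\q.(\r.q))) 7) (if false then true else false)) ((7 * 1) + (5 - 9))) then 3 else 0)))

Answer: delta at 1.0 : (8 + 7)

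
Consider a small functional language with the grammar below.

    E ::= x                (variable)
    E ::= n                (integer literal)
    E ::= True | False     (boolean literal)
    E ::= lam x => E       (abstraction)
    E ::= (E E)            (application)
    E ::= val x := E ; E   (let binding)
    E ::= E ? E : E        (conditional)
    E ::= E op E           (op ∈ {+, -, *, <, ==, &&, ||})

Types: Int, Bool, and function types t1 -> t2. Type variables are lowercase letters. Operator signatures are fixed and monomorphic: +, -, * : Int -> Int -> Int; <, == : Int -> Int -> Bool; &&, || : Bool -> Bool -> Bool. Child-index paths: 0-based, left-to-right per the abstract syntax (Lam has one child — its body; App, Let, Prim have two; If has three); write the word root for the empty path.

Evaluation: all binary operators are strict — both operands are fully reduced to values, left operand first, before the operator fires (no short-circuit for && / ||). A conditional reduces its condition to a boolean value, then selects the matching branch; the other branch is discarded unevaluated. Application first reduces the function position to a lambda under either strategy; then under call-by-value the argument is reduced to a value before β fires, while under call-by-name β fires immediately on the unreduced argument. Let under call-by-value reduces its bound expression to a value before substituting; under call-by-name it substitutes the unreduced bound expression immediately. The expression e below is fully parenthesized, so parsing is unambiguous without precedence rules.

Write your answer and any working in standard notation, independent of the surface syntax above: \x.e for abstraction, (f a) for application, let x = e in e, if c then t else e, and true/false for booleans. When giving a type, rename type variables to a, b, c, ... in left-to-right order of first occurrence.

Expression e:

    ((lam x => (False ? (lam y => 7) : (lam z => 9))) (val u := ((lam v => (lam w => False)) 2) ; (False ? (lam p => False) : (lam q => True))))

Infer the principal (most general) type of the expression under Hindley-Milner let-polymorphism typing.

Answer: a -> Int

Working:
  unify Bool ~ Bool
\y._ : b -> Int
\z._ : c -> Int
  unify b -> Int ~ c -> Int
  unify b ~ c
  unify Int ~ Int
\x._ : a -> c -> Int
\w._ : e -> Bool
\v._ : d -> e -> Bool
  unify d -> e -> Bool ~ Int -> f
  unify d ~ Int
  unify e -> Bool ~ f
_ _ : e -> Bool
let u : forall. e -> Bool
  unify Bool ~ Bool
\p._ : g -> Bool
\q._ : h -> Bool
  unify g -> Bool ~ h -> Bool
  unify g ~ h
  unify Bool ~ Bool
  unify a -> c -> Int ~ (h -> Bool) -> i
  unify a ~ h -> Bool
  unify c -> Int ~ i
_ _ : c -> Int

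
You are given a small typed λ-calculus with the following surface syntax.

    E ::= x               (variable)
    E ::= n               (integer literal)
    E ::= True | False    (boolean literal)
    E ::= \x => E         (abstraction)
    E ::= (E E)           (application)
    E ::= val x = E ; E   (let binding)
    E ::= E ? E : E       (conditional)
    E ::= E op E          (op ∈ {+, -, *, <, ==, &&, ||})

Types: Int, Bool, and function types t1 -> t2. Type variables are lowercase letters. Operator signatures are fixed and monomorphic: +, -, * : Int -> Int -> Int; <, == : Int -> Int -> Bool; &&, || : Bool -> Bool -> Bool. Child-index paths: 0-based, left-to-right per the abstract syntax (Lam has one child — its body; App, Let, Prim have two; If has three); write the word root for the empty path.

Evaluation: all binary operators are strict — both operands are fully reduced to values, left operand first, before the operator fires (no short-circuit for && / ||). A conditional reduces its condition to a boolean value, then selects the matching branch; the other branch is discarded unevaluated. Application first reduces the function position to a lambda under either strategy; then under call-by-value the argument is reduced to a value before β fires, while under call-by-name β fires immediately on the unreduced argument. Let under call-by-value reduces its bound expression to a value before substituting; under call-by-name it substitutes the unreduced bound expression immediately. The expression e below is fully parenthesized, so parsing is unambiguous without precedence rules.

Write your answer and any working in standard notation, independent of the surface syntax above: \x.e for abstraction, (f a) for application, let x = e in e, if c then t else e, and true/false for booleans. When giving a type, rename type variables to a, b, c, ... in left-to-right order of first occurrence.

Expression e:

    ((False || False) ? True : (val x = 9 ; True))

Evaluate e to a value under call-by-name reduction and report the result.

Answer: true

Derivation:
step 0: (if (false || false) then true else (let x = 9 in true))
step 1: [delta@0] (if false then true else (let x = 9 in true))
step 2: [if@root] (let x = 9 in true)
step 3: [let@root] true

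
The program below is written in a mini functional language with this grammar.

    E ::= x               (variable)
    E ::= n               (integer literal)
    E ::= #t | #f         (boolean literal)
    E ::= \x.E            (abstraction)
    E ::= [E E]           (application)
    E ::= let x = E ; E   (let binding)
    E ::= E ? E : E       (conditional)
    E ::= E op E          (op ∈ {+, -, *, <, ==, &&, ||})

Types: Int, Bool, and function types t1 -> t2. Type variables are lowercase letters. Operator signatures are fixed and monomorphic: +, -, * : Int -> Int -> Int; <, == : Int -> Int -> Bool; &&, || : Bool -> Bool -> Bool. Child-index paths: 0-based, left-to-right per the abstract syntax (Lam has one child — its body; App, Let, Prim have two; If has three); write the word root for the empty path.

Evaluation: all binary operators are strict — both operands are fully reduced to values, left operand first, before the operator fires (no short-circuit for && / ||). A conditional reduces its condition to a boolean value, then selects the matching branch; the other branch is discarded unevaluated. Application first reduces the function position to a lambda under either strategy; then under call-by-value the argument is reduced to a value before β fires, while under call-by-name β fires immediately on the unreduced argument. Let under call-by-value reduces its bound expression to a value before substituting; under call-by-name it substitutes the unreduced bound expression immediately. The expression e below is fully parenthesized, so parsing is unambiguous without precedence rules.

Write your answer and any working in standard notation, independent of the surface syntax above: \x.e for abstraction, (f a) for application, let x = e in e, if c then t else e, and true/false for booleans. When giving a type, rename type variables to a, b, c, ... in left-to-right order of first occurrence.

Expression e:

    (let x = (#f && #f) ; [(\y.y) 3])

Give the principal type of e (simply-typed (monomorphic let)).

Answer: Int

Derivation:
  unify Bool ~ Bool
  unify Bool ~ Bool
let x : Bool
y : a
\y._ : a -> a
  unify a -> a ~ Int -> b
  unify a ~ Int
  unify Int ~ b
_ _ : Int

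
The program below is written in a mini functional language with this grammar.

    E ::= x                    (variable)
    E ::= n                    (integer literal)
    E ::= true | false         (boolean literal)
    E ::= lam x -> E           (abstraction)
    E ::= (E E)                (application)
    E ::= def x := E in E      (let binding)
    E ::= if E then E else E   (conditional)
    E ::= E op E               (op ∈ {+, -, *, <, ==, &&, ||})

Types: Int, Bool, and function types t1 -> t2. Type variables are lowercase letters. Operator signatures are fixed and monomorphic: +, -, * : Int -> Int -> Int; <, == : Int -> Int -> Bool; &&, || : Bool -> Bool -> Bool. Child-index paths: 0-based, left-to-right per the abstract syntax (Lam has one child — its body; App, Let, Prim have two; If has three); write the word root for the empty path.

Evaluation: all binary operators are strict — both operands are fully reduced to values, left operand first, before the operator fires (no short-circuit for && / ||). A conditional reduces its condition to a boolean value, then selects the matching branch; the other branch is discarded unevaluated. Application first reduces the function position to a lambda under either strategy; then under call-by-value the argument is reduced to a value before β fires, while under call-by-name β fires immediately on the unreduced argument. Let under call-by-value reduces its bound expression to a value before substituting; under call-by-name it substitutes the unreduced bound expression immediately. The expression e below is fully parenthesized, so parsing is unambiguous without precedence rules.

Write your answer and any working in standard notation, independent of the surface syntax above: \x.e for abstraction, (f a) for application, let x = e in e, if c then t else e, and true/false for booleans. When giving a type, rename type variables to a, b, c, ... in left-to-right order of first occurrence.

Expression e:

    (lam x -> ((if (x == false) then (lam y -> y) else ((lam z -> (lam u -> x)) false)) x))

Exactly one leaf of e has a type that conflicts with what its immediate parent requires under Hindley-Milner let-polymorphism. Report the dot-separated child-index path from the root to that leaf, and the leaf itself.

Trace:
x : a
  unify a ~ Int
  unify Bool ~ Int
  FAIL: mismatch Bool ~ Int

Answer: 0.0.0.1 : false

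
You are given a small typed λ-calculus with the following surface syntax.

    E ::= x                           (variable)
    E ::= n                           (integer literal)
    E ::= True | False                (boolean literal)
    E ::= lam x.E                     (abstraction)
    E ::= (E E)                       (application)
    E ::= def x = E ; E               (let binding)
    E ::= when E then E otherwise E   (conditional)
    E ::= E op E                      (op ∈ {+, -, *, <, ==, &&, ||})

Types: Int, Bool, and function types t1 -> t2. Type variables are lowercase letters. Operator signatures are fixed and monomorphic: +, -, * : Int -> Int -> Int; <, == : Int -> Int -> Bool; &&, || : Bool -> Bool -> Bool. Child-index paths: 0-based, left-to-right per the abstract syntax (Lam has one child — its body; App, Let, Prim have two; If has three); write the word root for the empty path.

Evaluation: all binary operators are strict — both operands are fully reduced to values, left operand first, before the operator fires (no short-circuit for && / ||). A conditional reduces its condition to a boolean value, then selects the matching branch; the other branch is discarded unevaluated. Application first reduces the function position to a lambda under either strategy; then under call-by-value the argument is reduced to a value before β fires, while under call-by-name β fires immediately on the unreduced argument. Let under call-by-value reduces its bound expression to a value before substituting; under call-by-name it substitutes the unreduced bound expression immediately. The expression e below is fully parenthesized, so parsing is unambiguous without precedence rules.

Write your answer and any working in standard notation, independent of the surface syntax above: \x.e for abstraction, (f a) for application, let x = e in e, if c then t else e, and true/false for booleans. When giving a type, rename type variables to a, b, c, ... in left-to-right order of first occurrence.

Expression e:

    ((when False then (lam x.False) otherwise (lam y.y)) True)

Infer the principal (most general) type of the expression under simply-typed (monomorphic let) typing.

Answer: Bool

Trace:
  unify Bool ~ Bool
\x._ : a -> Bool
y : b
\y._ : b -> b
  unify a -> Bool ~ b -> b
  unify a ~ b
  unify Bool ~ b
  unify Bool -> Bool ~ Bool -> c
  unify Bool ~ Bool
  unify Bool ~ c
_ _ : Bool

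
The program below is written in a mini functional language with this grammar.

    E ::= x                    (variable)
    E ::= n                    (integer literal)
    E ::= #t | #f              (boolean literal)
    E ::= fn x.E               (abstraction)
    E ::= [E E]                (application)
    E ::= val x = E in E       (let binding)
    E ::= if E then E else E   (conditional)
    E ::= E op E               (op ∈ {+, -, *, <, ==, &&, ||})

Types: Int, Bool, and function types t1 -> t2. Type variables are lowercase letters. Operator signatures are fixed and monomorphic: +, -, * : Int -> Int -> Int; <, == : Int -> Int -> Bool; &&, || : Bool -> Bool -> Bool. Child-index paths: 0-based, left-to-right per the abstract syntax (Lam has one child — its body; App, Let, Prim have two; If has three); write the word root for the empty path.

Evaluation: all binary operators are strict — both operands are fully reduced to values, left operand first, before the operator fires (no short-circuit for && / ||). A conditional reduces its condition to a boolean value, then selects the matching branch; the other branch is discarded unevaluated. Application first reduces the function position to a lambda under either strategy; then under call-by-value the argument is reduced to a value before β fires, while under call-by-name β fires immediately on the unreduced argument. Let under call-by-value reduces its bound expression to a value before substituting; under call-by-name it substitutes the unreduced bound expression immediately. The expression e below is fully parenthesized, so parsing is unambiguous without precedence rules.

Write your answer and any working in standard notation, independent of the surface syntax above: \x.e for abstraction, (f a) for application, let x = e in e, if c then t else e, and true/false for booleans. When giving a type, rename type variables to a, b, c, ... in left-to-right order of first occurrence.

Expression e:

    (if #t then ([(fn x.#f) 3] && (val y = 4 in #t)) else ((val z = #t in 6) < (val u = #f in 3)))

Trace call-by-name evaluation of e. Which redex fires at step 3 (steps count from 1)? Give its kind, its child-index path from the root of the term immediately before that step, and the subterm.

Answer: let at 1 : (let y = 4 in true)

Working:
step 0: (if true then (((\x.false) 3) && (let y = 4 in true)) else ((let z = true in 6) < (let u = false in 3)))
step 1: [if@root] (((\x.false) 3) && (let y = 4 in true))
step 2: [beta@0] (false && (let y = 4 in true))
step 3: [let@1] (false && true)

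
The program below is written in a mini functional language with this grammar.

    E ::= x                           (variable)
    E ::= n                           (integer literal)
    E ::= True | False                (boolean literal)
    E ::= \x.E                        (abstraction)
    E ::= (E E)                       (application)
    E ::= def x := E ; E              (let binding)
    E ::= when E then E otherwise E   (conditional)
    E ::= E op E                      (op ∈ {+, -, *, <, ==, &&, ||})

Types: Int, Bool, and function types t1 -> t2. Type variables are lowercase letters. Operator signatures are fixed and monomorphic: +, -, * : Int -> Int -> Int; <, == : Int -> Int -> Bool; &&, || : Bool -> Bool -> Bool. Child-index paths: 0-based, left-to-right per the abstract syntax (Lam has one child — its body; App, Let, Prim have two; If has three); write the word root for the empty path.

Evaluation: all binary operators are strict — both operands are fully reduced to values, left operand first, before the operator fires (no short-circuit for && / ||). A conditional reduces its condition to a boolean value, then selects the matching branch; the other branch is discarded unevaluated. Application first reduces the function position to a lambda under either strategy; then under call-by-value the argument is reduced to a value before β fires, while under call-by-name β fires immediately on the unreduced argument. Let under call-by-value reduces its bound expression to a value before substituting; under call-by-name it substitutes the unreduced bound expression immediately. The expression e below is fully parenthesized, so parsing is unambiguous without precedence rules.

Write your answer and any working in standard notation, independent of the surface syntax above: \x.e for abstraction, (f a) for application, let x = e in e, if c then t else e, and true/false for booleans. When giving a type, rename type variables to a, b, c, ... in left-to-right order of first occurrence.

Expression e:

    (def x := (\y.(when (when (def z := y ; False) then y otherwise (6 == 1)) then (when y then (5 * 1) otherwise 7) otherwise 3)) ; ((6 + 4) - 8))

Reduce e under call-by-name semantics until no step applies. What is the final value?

Trace:
step 0: (let x = (\y.(if (if (let z = y in false) then y else (6 == 1)) then (if y then (5 * 1) else 7) else 3)) in ((6 + 4) - 8))
step 1: [let@root] ((6 + 4) - 8)
step 2: [delta@0] (10 - 8)
step 3: [delta@root] 2

Answer: 2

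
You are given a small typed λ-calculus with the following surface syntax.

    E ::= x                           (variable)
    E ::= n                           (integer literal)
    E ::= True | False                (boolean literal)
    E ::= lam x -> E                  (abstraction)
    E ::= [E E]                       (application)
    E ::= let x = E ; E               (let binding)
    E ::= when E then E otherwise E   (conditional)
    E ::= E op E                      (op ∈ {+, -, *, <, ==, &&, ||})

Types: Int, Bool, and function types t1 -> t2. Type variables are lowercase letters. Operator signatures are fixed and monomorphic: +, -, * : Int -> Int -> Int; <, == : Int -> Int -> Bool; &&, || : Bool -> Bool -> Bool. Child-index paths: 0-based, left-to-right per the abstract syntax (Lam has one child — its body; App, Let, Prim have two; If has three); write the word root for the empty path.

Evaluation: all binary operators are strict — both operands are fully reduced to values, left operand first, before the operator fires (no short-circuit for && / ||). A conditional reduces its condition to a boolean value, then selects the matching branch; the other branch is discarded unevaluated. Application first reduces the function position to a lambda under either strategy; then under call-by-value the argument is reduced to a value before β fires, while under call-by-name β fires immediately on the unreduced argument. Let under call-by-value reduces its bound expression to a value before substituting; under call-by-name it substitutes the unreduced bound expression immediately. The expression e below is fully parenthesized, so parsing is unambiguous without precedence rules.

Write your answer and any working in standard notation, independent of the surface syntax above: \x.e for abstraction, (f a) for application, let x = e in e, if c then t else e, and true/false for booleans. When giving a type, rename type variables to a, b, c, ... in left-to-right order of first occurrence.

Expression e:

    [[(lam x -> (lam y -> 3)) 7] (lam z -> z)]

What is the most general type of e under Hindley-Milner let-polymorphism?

Derivation:
\y._ : b -> Int
\x._ : a -> b -> Int
  unify a -> b -> Int ~ Int -> c
  unify a ~ Int
  unify b -> Int ~ c
_ _ : b -> Int
z : d
\z._ : d -> d
  unify b -> Int ~ (d -> d) -> e
  unify b ~ d -> d
  unify Int ~ e
_ _ : Int

Answer: Int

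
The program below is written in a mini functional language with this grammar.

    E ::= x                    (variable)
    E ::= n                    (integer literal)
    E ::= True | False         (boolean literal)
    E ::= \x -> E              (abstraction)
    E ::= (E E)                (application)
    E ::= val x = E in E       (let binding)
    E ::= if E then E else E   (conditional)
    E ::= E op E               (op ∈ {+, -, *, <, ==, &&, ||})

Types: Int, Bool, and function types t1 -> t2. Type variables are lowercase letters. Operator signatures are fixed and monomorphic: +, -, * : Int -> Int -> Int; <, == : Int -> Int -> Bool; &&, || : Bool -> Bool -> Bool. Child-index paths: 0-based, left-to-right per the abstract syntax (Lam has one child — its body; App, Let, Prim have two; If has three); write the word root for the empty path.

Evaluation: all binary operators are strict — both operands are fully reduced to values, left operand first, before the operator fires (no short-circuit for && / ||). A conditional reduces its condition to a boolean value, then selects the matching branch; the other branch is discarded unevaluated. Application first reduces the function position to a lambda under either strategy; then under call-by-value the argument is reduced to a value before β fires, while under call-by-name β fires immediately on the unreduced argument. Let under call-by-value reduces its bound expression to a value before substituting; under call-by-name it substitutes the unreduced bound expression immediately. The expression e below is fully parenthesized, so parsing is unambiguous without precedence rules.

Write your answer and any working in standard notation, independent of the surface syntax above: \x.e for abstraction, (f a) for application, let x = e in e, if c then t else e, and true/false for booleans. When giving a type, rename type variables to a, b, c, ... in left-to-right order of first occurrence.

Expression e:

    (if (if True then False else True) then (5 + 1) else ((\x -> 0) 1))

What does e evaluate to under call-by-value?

Derivation:
step 0: (if (if true then false else true) then (5 + 1) else ((\x.0) 1))
step 1: [if@0] (if false then (5 + 1) else ((\x.0) 1))
step 2: [if@root] ((\x.0) 1)
step 3: [beta@root] 0

Answer: 0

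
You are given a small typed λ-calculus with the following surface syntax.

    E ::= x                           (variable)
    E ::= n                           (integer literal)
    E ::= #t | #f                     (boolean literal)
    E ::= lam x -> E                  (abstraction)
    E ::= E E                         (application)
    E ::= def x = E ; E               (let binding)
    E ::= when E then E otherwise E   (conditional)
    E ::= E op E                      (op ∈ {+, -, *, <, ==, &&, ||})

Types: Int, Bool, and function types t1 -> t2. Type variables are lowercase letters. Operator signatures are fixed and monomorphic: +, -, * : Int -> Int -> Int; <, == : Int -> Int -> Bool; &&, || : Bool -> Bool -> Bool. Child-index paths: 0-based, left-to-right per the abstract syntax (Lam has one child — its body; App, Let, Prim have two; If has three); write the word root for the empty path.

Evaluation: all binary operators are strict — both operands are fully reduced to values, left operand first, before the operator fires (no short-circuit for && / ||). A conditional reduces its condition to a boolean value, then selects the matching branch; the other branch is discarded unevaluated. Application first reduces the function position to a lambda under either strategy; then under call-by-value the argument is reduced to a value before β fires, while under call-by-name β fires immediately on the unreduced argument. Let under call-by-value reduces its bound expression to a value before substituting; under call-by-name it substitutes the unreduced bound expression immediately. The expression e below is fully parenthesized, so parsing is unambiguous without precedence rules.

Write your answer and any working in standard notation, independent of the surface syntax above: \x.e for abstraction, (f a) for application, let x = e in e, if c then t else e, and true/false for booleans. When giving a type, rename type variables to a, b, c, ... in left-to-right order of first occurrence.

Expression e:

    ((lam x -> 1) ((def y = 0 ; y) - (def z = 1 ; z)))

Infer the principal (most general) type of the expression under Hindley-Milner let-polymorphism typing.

Trace:
\x._ : a -> Int
let y : Int
y : Int
  unify Int ~ Int
let z : Int
z : Int
  unify Int ~ Int
  unify a -> Int ~ Int -> b
  unify a ~ Int
  unify Int ~ b
_ _ : Int

Answer: Int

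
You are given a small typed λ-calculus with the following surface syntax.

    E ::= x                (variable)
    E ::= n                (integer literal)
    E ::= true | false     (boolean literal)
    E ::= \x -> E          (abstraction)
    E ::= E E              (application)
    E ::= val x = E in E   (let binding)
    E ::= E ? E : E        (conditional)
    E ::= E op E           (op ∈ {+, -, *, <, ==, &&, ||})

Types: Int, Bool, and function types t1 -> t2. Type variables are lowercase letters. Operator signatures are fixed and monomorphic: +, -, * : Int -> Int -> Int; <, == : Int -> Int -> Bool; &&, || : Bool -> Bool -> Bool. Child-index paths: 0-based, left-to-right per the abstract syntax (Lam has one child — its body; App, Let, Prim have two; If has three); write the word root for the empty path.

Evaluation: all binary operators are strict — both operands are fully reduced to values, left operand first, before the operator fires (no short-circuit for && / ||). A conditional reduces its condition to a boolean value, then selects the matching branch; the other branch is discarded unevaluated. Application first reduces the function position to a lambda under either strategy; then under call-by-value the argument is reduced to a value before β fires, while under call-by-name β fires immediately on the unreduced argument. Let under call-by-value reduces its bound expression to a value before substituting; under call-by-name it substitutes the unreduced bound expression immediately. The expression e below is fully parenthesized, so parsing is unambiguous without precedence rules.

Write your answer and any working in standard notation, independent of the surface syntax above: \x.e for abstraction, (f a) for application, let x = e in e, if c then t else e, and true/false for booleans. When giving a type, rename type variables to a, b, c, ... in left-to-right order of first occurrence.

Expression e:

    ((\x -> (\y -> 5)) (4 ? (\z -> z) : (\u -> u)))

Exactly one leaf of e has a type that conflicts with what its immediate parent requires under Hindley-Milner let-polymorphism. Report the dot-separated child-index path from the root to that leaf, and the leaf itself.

Answer: 1.0 : 4

Trace:
\y._ : b -> Int
\x._ : a -> b -> Int
  unify Int ~ Bool
  FAIL: mismatch Int ~ Bool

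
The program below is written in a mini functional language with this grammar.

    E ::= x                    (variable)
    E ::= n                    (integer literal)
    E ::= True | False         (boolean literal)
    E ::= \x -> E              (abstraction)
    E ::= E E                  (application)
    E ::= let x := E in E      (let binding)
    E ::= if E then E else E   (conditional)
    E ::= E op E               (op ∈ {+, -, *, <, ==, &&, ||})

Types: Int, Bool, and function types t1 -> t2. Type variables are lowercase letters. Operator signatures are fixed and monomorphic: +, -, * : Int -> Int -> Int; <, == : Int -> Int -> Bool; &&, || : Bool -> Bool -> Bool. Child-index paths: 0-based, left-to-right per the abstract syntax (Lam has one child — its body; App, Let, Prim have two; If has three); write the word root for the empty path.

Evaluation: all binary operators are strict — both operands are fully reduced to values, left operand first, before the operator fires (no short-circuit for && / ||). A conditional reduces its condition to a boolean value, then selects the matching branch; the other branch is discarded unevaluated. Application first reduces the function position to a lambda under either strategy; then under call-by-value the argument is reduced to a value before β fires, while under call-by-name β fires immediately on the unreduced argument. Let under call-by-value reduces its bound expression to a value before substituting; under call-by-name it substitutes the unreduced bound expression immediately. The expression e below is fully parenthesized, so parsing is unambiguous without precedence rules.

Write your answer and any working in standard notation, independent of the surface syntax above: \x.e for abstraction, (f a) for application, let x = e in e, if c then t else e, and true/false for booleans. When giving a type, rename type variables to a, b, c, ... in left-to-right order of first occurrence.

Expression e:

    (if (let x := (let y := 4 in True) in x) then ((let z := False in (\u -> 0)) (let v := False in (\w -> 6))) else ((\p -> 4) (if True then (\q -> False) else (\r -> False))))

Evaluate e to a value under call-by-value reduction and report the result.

Answer: 0

Derivation:
step 0: (if (let x = (let y = 4 in true) in x) then ((let z = false in (\u.0)) (let v = false in (\w.6))) else ((\p.4) (if true then (\q.false) else (\r.false))))
step 1: [let@0.0] (if (let x = true in x) then ((let z = false in (\u.0)) (let v = false in (\w.6))) else ((\p.4) (if true then (\q.false) else (\r.false))))
step 2: [let@0] (if true then ((let z = false in (\u.0)) (let v = false in (\w.6))) else ((\p.4) (if true then (\q.false) else (\r.false))))
step 3: [if@root] ((let z = false in (\u.0)) (let v = false in (\w.6)))
step 4: [let@0] ((\u.0) (let v = false in (\w.6)))
step 5: [let@1] ((\u.0) (\w.6))
step 6: [beta@root] 0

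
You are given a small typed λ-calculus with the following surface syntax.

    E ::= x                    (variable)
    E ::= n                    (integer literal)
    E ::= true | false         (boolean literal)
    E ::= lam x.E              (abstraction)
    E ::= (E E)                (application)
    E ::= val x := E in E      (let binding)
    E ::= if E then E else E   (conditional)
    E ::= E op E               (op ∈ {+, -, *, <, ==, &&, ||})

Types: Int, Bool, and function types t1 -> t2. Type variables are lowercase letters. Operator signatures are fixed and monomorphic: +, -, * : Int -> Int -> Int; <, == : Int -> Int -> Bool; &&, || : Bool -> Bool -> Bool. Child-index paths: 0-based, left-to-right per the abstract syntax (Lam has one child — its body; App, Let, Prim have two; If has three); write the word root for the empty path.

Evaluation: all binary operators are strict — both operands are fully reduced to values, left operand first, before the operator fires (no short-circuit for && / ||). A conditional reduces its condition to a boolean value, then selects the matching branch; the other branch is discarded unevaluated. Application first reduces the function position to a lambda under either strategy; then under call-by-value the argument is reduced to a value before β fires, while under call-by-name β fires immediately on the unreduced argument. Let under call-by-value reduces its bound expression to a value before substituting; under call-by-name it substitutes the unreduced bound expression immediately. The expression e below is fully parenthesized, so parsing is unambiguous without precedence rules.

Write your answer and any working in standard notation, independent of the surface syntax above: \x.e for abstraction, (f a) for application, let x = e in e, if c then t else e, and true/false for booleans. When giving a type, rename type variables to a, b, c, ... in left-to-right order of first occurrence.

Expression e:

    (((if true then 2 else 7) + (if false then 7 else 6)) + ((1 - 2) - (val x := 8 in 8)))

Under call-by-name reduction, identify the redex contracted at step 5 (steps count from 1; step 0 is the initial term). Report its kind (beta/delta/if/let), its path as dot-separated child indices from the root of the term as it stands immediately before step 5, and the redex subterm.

Derivation:
step 0: (((if true then 2 else 7) + (if false then 7 else 6)) + ((1 - 2) - (let x = 8 in 8)))
step 1: [if@0.0] ((2 + (if false then 7 else 6)) + ((1 - 2) - (let x = 8 in 8)))
step 2: [if@0.1] ((2 + 6) + ((1 - 2) - (let x = 8 in 8)))
step 3: [delta@0] (8 + ((1 - 2) - (let x = 8 in 8)))
step 4: [delta@1.0] (8 + (-1 - (let x = 8 in 8)))
step 5: [let@1.1] (8 + (-1 - 8))

Answer: let at 1.1 : (let x = 8 in 8)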